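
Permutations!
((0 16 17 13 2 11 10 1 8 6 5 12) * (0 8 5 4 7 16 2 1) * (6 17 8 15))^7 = (0 10 11 2)(1 16 15 13 7 12 17 4 5 8 6)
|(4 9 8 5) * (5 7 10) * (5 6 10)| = 10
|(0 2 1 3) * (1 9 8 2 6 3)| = 3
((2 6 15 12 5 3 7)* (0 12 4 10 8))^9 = (0 10 15 2 3 12 8 4 6 7 5)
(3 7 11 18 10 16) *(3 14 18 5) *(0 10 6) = (0 10 16 14 18 6)(3 7 11 5) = [10, 1, 2, 7, 4, 3, 0, 11, 8, 9, 16, 5, 12, 13, 18, 15, 14, 17, 6]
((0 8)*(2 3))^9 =((0 8)(2 3))^9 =(0 8)(2 3)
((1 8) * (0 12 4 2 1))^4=(0 1 4)(2 12 8)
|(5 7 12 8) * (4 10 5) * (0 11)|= |(0 11)(4 10 5 7 12 8)|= 6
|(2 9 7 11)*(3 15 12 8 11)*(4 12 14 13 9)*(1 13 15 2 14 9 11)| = |(1 13 11 14 15 9 7 3 2 4 12 8)| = 12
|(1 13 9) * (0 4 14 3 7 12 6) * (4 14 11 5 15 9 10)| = 24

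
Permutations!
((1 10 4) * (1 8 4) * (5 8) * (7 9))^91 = (1 10)(4 5 8)(7 9)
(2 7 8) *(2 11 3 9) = (2 7 8 11 3 9) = [0, 1, 7, 9, 4, 5, 6, 8, 11, 2, 10, 3]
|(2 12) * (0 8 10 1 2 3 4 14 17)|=|(0 8 10 1 2 12 3 4 14 17)|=10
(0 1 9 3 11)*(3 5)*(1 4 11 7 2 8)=(0 4 11)(1 9 5 3 7 2 8)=[4, 9, 8, 7, 11, 3, 6, 2, 1, 5, 10, 0]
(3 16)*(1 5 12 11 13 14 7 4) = (1 5 12 11 13 14 7 4)(3 16) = [0, 5, 2, 16, 1, 12, 6, 4, 8, 9, 10, 13, 11, 14, 7, 15, 3]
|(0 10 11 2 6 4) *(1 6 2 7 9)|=8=|(0 10 11 7 9 1 6 4)|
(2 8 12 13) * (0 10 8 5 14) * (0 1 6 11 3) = (0 10 8 12 13 2 5 14 1 6 11 3) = [10, 6, 5, 0, 4, 14, 11, 7, 12, 9, 8, 3, 13, 2, 1]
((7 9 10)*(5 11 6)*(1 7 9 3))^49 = (1 7 3)(5 11 6)(9 10)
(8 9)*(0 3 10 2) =(0 3 10 2)(8 9) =[3, 1, 0, 10, 4, 5, 6, 7, 9, 8, 2]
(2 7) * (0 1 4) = [1, 4, 7, 3, 0, 5, 6, 2] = (0 1 4)(2 7)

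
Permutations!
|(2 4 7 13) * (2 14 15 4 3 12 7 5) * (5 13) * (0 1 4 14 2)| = 18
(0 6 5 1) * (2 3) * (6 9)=[9, 0, 3, 2, 4, 1, 5, 7, 8, 6]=(0 9 6 5 1)(2 3)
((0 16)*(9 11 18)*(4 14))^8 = ((0 16)(4 14)(9 11 18))^8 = (9 18 11)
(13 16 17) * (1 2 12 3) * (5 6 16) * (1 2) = (2 12 3)(5 6 16 17 13) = [0, 1, 12, 2, 4, 6, 16, 7, 8, 9, 10, 11, 3, 5, 14, 15, 17, 13]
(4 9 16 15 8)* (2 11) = (2 11)(4 9 16 15 8) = [0, 1, 11, 3, 9, 5, 6, 7, 4, 16, 10, 2, 12, 13, 14, 8, 15]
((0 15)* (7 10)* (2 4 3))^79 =(0 15)(2 4 3)(7 10)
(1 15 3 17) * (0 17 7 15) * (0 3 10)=(0 17 1 3 7 15 10)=[17, 3, 2, 7, 4, 5, 6, 15, 8, 9, 0, 11, 12, 13, 14, 10, 16, 1]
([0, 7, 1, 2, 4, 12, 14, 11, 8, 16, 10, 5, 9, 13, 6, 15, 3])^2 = [0, 11, 7, 1, 4, 9, 6, 5, 8, 3, 10, 12, 16, 13, 14, 15, 2]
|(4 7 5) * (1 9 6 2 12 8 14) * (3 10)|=42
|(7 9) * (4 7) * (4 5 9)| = 2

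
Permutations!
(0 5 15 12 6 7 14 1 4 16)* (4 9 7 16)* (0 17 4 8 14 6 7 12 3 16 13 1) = (0 5 15 3 16 17 4 8 14)(1 9 12 7 6 13) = [5, 9, 2, 16, 8, 15, 13, 6, 14, 12, 10, 11, 7, 1, 0, 3, 17, 4]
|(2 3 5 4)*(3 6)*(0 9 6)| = |(0 9 6 3 5 4 2)| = 7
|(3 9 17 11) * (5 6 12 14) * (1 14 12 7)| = |(1 14 5 6 7)(3 9 17 11)| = 20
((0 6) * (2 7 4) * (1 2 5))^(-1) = (0 6)(1 5 4 7 2)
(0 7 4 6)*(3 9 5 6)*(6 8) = [7, 1, 2, 9, 3, 8, 0, 4, 6, 5] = (0 7 4 3 9 5 8 6)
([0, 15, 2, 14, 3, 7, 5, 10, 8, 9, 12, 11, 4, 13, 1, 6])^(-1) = (1 14 3 4 12 10 7 5 6 15)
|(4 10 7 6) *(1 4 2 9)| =7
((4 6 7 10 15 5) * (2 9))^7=((2 9)(4 6 7 10 15 5))^7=(2 9)(4 6 7 10 15 5)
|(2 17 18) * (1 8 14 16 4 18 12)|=9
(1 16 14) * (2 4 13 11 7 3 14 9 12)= (1 16 9 12 2 4 13 11 7 3 14)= [0, 16, 4, 14, 13, 5, 6, 3, 8, 12, 10, 7, 2, 11, 1, 15, 9]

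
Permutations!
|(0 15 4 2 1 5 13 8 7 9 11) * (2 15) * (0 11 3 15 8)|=|(0 2 1 5 13)(3 15 4 8 7 9)|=30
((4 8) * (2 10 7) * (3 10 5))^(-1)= (2 7 10 3 5)(4 8)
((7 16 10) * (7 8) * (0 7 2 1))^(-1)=((0 7 16 10 8 2 1))^(-1)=(0 1 2 8 10 16 7)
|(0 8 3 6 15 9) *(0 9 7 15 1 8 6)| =|(0 6 1 8 3)(7 15)| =10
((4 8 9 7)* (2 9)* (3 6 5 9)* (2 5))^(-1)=((2 3 6)(4 8 5 9 7))^(-1)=(2 6 3)(4 7 9 5 8)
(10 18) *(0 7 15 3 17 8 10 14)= (0 7 15 3 17 8 10 18 14)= [7, 1, 2, 17, 4, 5, 6, 15, 10, 9, 18, 11, 12, 13, 0, 3, 16, 8, 14]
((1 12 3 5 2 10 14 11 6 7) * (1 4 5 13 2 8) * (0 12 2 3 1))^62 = ((0 12 1 2 10 14 11 6 7 4 5 8)(3 13))^62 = (0 1 10 11 7 5)(2 14 6 4 8 12)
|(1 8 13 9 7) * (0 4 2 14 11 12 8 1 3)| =11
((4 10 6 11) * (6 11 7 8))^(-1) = ((4 10 11)(6 7 8))^(-1) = (4 11 10)(6 8 7)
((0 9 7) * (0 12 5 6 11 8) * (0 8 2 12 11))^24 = ((0 9 7 11 2 12 5 6))^24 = (12)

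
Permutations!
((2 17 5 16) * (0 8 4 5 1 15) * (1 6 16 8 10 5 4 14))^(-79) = (0 1 8 10 15 14 5)(2 17 6 16)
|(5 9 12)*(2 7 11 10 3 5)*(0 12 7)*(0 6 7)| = |(0 12 2 6 7 11 10 3 5 9)| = 10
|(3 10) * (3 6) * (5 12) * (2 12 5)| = 6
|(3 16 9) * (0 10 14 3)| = 6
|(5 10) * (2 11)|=2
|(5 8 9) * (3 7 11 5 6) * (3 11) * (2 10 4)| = |(2 10 4)(3 7)(5 8 9 6 11)| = 30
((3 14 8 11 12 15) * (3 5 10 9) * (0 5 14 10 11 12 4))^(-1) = (0 4 11 5)(3 9 10)(8 14 15 12)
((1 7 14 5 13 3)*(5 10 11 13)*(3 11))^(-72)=((1 7 14 10 3)(11 13))^(-72)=(1 10 7 3 14)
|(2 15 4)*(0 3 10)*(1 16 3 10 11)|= |(0 10)(1 16 3 11)(2 15 4)|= 12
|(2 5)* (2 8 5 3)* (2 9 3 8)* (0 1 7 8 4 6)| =8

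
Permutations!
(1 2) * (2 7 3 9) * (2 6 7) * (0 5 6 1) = (0 5 6 7 3 9 1 2) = [5, 2, 0, 9, 4, 6, 7, 3, 8, 1]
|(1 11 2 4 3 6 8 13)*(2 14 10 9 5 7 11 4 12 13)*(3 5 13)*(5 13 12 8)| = |(1 4 13)(2 8)(3 6 5 7 11 14 10 9 12)| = 18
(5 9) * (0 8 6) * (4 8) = [4, 1, 2, 3, 8, 9, 0, 7, 6, 5] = (0 4 8 6)(5 9)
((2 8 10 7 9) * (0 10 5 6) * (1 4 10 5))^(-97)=(0 6 5)(1 4 10 7 9 2 8)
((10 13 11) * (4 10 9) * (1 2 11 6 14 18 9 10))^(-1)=((1 2 11 10 13 6 14 18 9 4))^(-1)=(1 4 9 18 14 6 13 10 11 2)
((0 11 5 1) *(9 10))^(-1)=(0 1 5 11)(9 10)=((0 11 5 1)(9 10))^(-1)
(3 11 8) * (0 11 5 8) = [11, 1, 2, 5, 4, 8, 6, 7, 3, 9, 10, 0] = (0 11)(3 5 8)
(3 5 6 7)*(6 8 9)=[0, 1, 2, 5, 4, 8, 7, 3, 9, 6]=(3 5 8 9 6 7)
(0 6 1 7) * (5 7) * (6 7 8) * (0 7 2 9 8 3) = (0 2 9 8 6 1 5 3) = [2, 5, 9, 0, 4, 3, 1, 7, 6, 8]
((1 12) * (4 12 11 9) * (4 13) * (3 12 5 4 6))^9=(1 9 6 12 11 13 3)(4 5)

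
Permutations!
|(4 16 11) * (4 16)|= |(11 16)|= 2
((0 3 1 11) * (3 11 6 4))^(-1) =((0 11)(1 6 4 3))^(-1) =(0 11)(1 3 4 6)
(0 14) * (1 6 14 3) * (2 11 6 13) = (0 3 1 13 2 11 6 14) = [3, 13, 11, 1, 4, 5, 14, 7, 8, 9, 10, 6, 12, 2, 0]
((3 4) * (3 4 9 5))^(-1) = (3 5 9)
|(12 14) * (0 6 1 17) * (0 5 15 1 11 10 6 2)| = 12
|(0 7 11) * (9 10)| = 6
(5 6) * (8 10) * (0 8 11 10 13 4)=(0 8 13 4)(5 6)(10 11)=[8, 1, 2, 3, 0, 6, 5, 7, 13, 9, 11, 10, 12, 4]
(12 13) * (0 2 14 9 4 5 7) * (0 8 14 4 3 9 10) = (0 2 4 5 7 8 14 10)(3 9)(12 13) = [2, 1, 4, 9, 5, 7, 6, 8, 14, 3, 0, 11, 13, 12, 10]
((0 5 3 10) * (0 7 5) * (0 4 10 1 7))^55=(0 4 10)(1 3 5 7)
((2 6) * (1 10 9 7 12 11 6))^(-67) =(1 11 9 2 12 10 6 7)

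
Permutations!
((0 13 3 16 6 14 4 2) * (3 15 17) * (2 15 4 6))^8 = ((0 13 4 15 17 3 16 2)(6 14))^8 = (17)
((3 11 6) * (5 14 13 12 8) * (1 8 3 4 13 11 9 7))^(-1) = ((1 8 5 14 11 6 4 13 12 3 9 7))^(-1) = (1 7 9 3 12 13 4 6 11 14 5 8)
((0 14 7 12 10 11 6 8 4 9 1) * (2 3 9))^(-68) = ((0 14 7 12 10 11 6 8 4 2 3 9 1))^(-68) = (0 3 8 10 14 9 4 11 7 1 2 6 12)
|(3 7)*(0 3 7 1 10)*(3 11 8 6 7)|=8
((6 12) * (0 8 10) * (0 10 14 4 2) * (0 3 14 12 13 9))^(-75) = (0 6)(2 3 14 4)(8 13)(9 12)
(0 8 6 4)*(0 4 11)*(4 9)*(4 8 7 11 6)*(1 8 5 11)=(0 7 1 8 4 9 5 11)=[7, 8, 2, 3, 9, 11, 6, 1, 4, 5, 10, 0]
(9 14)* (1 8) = (1 8)(9 14) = [0, 8, 2, 3, 4, 5, 6, 7, 1, 14, 10, 11, 12, 13, 9]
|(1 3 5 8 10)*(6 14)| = |(1 3 5 8 10)(6 14)| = 10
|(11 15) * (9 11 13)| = |(9 11 15 13)| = 4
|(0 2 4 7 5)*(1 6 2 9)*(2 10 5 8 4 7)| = |(0 9 1 6 10 5)(2 7 8 4)| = 12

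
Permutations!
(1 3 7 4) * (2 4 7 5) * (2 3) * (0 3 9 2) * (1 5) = (0 3 1)(2 4 5 9) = [3, 0, 4, 1, 5, 9, 6, 7, 8, 2]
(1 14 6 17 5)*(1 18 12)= (1 14 6 17 5 18 12)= [0, 14, 2, 3, 4, 18, 17, 7, 8, 9, 10, 11, 1, 13, 6, 15, 16, 5, 12]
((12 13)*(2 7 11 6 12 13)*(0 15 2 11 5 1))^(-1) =((0 15 2 7 5 1)(6 12 11))^(-1) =(0 1 5 7 2 15)(6 11 12)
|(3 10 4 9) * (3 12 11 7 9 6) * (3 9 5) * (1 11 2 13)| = 12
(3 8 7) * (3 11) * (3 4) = (3 8 7 11 4) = [0, 1, 2, 8, 3, 5, 6, 11, 7, 9, 10, 4]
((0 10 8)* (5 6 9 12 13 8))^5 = ((0 10 5 6 9 12 13 8))^5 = (0 12 5 8 9 10 13 6)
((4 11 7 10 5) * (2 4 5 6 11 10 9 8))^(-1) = (2 8 9 7 11 6 10 4)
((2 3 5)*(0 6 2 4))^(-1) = (0 4 5 3 2 6)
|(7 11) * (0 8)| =|(0 8)(7 11)| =2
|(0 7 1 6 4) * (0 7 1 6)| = 6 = |(0 1)(4 7 6)|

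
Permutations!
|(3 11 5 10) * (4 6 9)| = 12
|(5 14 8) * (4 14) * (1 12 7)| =|(1 12 7)(4 14 8 5)| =12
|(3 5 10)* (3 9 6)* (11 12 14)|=|(3 5 10 9 6)(11 12 14)|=15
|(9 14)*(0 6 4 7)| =4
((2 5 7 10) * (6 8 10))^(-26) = (2 8 7)(5 10 6)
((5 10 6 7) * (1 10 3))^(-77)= (1 10 6 7 5 3)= ((1 10 6 7 5 3))^(-77)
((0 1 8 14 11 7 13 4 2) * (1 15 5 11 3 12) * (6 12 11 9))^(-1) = ((0 15 5 9 6 12 1 8 14 3 11 7 13 4 2))^(-1) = (0 2 4 13 7 11 3 14 8 1 12 6 9 5 15)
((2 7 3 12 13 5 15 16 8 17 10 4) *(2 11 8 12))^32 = ((2 7 3)(4 11 8 17 10)(5 15 16 12 13))^32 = (2 3 7)(4 8 10 11 17)(5 16 13 15 12)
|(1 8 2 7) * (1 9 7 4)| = 4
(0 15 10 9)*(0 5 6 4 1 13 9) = (0 15 10)(1 13 9 5 6 4) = [15, 13, 2, 3, 1, 6, 4, 7, 8, 5, 0, 11, 12, 9, 14, 10]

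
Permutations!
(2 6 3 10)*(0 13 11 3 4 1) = (0 13 11 3 10 2 6 4 1) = [13, 0, 6, 10, 1, 5, 4, 7, 8, 9, 2, 3, 12, 11]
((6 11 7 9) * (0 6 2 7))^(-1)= ((0 6 11)(2 7 9))^(-1)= (0 11 6)(2 9 7)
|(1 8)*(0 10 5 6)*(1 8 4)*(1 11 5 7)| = 8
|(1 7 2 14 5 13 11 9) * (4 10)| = 8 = |(1 7 2 14 5 13 11 9)(4 10)|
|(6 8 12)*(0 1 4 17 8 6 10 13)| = |(0 1 4 17 8 12 10 13)| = 8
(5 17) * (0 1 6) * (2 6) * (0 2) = (0 1)(2 6)(5 17) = [1, 0, 6, 3, 4, 17, 2, 7, 8, 9, 10, 11, 12, 13, 14, 15, 16, 5]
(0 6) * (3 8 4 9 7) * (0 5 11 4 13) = (0 6 5 11 4 9 7 3 8 13) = [6, 1, 2, 8, 9, 11, 5, 3, 13, 7, 10, 4, 12, 0]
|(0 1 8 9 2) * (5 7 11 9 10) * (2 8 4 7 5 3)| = |(0 1 4 7 11 9 8 10 3 2)| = 10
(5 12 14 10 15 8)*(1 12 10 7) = (1 12 14 7)(5 10 15 8) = [0, 12, 2, 3, 4, 10, 6, 1, 5, 9, 15, 11, 14, 13, 7, 8]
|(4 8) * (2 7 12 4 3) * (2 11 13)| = |(2 7 12 4 8 3 11 13)| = 8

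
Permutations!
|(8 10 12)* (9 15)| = |(8 10 12)(9 15)| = 6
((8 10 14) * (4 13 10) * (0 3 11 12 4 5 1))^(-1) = (0 1 5 8 14 10 13 4 12 11 3)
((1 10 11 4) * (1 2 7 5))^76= (1 5 7 2 4 11 10)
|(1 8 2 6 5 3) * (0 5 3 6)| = 7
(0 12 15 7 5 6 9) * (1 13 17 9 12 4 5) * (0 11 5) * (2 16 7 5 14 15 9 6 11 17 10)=(0 4)(1 13 10 2 16 7)(5 11 14 15)(6 12 9 17)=[4, 13, 16, 3, 0, 11, 12, 1, 8, 17, 2, 14, 9, 10, 15, 5, 7, 6]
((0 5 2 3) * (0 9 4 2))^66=(2 9)(3 4)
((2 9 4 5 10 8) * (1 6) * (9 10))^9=(10)(1 6)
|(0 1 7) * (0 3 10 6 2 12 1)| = |(1 7 3 10 6 2 12)| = 7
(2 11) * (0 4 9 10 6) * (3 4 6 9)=(0 6)(2 11)(3 4)(9 10)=[6, 1, 11, 4, 3, 5, 0, 7, 8, 10, 9, 2]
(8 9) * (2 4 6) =(2 4 6)(8 9) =[0, 1, 4, 3, 6, 5, 2, 7, 9, 8]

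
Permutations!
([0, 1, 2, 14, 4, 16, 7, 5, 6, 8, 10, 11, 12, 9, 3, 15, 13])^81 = (3 14)(5 8 16 6 13 7 9)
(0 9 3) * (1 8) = (0 9 3)(1 8) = [9, 8, 2, 0, 4, 5, 6, 7, 1, 3]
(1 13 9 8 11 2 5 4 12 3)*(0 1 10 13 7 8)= (0 1 7 8 11 2 5 4 12 3 10 13 9)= [1, 7, 5, 10, 12, 4, 6, 8, 11, 0, 13, 2, 3, 9]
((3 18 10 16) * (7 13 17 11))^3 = (3 16 10 18)(7 11 17 13)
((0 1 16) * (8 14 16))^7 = (0 8 16 1 14)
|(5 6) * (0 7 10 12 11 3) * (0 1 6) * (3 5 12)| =9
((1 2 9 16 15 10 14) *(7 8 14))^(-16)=((1 2 9 16 15 10 7 8 14))^(-16)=(1 9 15 7 14 2 16 10 8)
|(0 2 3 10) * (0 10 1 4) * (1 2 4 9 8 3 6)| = |(10)(0 4)(1 9 8 3 2 6)| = 6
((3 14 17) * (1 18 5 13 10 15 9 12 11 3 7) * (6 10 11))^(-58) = (1 3 18 14 5 17 13 7 11)(6 15 12 10 9)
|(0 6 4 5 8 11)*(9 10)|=|(0 6 4 5 8 11)(9 10)|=6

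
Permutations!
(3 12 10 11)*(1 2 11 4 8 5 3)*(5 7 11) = (1 2 5 3 12 10 4 8 7 11) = [0, 2, 5, 12, 8, 3, 6, 11, 7, 9, 4, 1, 10]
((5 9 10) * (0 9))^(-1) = (0 5 10 9)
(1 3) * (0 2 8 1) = (0 2 8 1 3) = [2, 3, 8, 0, 4, 5, 6, 7, 1]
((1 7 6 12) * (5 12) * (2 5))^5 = ((1 7 6 2 5 12))^5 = (1 12 5 2 6 7)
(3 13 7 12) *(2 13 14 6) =(2 13 7 12 3 14 6) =[0, 1, 13, 14, 4, 5, 2, 12, 8, 9, 10, 11, 3, 7, 6]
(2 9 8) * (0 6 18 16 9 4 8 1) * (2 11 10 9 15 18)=(0 6 2 4 8 11 10 9 1)(15 18 16)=[6, 0, 4, 3, 8, 5, 2, 7, 11, 1, 9, 10, 12, 13, 14, 18, 15, 17, 16]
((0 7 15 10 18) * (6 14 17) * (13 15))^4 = (0 10 13)(6 14 17)(7 18 15) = ((0 7 13 15 10 18)(6 14 17))^4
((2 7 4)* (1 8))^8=((1 8)(2 7 4))^8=(8)(2 4 7)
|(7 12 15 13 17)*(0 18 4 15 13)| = 4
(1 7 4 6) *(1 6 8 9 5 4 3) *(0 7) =(0 7 3 1)(4 8 9 5) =[7, 0, 2, 1, 8, 4, 6, 3, 9, 5]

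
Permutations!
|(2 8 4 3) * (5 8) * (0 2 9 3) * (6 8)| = |(0 2 5 6 8 4)(3 9)| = 6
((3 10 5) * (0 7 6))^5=(0 6 7)(3 5 10)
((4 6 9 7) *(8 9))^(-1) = (4 7 9 8 6)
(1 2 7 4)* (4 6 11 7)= (1 2 4)(6 11 7)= [0, 2, 4, 3, 1, 5, 11, 6, 8, 9, 10, 7]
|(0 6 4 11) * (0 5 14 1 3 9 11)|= 6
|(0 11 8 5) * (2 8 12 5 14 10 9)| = |(0 11 12 5)(2 8 14 10 9)| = 20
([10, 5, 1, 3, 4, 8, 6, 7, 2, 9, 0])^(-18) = [0, 8, 5, 3, 4, 2, 6, 7, 1, 9, 10]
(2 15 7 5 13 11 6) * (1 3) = [0, 3, 15, 1, 4, 13, 2, 5, 8, 9, 10, 6, 12, 11, 14, 7] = (1 3)(2 15 7 5 13 11 6)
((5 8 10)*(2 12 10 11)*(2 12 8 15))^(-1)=(2 15 5 10 12 11 8)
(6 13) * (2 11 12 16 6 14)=(2 11 12 16 6 13 14)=[0, 1, 11, 3, 4, 5, 13, 7, 8, 9, 10, 12, 16, 14, 2, 15, 6]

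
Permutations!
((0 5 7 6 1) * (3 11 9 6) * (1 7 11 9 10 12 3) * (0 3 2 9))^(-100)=(0 3 1 7 6 9 2 12 10 11 5)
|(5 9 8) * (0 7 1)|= |(0 7 1)(5 9 8)|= 3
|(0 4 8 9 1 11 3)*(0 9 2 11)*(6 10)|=|(0 4 8 2 11 3 9 1)(6 10)|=8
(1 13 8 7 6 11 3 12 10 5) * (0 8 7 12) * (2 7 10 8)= [2, 13, 7, 0, 4, 1, 11, 6, 12, 9, 5, 3, 8, 10]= (0 2 7 6 11 3)(1 13 10 5)(8 12)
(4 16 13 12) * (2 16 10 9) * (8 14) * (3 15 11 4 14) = (2 16 13 12 14 8 3 15 11 4 10 9) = [0, 1, 16, 15, 10, 5, 6, 7, 3, 2, 9, 4, 14, 12, 8, 11, 13]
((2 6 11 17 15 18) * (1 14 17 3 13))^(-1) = (1 13 3 11 6 2 18 15 17 14)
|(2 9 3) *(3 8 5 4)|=|(2 9 8 5 4 3)|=6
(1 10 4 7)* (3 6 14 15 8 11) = (1 10 4 7)(3 6 14 15 8 11) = [0, 10, 2, 6, 7, 5, 14, 1, 11, 9, 4, 3, 12, 13, 15, 8]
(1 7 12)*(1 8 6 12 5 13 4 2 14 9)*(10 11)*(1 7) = (2 14 9 7 5 13 4)(6 12 8)(10 11) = [0, 1, 14, 3, 2, 13, 12, 5, 6, 7, 11, 10, 8, 4, 9]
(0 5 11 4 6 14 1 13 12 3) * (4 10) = (0 5 11 10 4 6 14 1 13 12 3) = [5, 13, 2, 0, 6, 11, 14, 7, 8, 9, 4, 10, 3, 12, 1]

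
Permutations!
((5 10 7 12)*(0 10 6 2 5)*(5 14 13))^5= (14)(0 10 7 12)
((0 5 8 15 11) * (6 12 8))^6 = (0 11 15 8 12 6 5)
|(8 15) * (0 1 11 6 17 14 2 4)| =8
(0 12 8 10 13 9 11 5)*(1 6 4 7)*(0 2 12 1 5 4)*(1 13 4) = (0 13 9 11 1 6)(2 12 8 10 4 7 5) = [13, 6, 12, 3, 7, 2, 0, 5, 10, 11, 4, 1, 8, 9]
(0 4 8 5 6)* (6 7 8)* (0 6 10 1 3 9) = (0 4 10 1 3 9)(5 7 8) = [4, 3, 2, 9, 10, 7, 6, 8, 5, 0, 1]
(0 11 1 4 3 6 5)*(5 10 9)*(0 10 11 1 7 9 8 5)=[1, 4, 2, 6, 3, 10, 11, 9, 5, 0, 8, 7]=(0 1 4 3 6 11 7 9)(5 10 8)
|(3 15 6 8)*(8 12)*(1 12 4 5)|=8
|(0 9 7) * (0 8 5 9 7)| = 5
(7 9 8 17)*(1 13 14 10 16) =(1 13 14 10 16)(7 9 8 17) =[0, 13, 2, 3, 4, 5, 6, 9, 17, 8, 16, 11, 12, 14, 10, 15, 1, 7]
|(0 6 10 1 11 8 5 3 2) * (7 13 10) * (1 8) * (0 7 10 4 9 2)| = |(0 6 10 8 5 3)(1 11)(2 7 13 4 9)| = 30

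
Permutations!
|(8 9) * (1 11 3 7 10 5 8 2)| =9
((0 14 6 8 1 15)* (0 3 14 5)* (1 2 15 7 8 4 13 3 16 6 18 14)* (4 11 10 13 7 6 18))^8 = ((0 5)(1 6 11 10 13 3)(2 15 16 18 14 4 7 8))^8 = (18)(1 11 13)(3 6 10)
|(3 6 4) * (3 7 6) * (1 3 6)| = 5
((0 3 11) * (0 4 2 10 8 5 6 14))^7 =((0 3 11 4 2 10 8 5 6 14))^7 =(0 5 2 3 6 10 11 14 8 4)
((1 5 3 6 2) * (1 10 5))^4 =((2 10 5 3 6))^4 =(2 6 3 5 10)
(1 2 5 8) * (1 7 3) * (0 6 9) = (0 6 9)(1 2 5 8 7 3) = [6, 2, 5, 1, 4, 8, 9, 3, 7, 0]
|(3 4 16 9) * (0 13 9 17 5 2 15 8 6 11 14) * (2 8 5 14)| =|(0 13 9 3 4 16 17 14)(2 15 5 8 6 11)| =24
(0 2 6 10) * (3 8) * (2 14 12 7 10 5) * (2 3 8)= (0 14 12 7 10)(2 6 5 3)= [14, 1, 6, 2, 4, 3, 5, 10, 8, 9, 0, 11, 7, 13, 12]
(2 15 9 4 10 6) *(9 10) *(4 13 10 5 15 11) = [0, 1, 11, 3, 9, 15, 2, 7, 8, 13, 6, 4, 12, 10, 14, 5] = (2 11 4 9 13 10 6)(5 15)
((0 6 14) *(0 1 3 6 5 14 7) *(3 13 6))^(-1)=(0 7 6 13 1 14 5)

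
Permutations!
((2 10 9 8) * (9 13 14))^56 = ((2 10 13 14 9 8))^56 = (2 13 9)(8 10 14)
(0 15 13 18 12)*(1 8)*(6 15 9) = (0 9 6 15 13 18 12)(1 8) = [9, 8, 2, 3, 4, 5, 15, 7, 1, 6, 10, 11, 0, 18, 14, 13, 16, 17, 12]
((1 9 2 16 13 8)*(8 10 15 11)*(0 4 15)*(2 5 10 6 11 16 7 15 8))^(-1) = ((0 4 8 1 9 5 10)(2 7 15 16 13 6 11))^(-1) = (0 10 5 9 1 8 4)(2 11 6 13 16 15 7)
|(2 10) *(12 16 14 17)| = 4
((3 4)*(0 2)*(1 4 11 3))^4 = ((0 2)(1 4)(3 11))^4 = (11)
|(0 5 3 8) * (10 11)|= 4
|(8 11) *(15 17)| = 2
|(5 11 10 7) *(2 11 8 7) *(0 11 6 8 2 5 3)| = 9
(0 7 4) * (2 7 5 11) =(0 5 11 2 7 4) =[5, 1, 7, 3, 0, 11, 6, 4, 8, 9, 10, 2]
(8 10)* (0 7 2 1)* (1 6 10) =(0 7 2 6 10 8 1) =[7, 0, 6, 3, 4, 5, 10, 2, 1, 9, 8]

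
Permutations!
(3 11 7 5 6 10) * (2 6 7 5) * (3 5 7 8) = (2 6 10 5 8 3 11 7) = [0, 1, 6, 11, 4, 8, 10, 2, 3, 9, 5, 7]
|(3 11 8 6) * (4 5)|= |(3 11 8 6)(4 5)|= 4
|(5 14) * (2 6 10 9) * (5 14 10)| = 5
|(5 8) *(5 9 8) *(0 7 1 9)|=5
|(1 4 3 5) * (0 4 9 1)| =4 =|(0 4 3 5)(1 9)|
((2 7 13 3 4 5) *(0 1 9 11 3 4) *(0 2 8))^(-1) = (0 8 5 4 13 7 2 3 11 9 1)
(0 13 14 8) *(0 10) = (0 13 14 8 10) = [13, 1, 2, 3, 4, 5, 6, 7, 10, 9, 0, 11, 12, 14, 8]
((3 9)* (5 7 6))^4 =((3 9)(5 7 6))^4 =(9)(5 7 6)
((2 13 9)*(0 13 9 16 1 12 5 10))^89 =((0 13 16 1 12 5 10)(2 9))^89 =(0 5 1 13 10 12 16)(2 9)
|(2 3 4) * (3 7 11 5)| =|(2 7 11 5 3 4)| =6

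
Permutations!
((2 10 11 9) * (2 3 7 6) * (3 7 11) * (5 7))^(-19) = (2 5 3 6 9 10 7 11)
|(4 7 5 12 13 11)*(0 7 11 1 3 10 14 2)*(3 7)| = 10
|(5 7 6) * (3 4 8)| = |(3 4 8)(5 7 6)| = 3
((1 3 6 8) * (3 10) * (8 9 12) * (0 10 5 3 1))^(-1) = ((0 10 1 5 3 6 9 12 8))^(-1) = (0 8 12 9 6 3 5 1 10)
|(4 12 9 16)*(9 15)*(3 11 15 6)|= 8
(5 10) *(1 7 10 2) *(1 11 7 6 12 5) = (1 6 12 5 2 11 7 10) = [0, 6, 11, 3, 4, 2, 12, 10, 8, 9, 1, 7, 5]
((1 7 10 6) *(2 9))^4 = (10)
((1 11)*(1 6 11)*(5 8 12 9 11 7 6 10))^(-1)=(5 10 11 9 12 8)(6 7)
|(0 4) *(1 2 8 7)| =|(0 4)(1 2 8 7)| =4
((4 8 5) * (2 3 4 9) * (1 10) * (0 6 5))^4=((0 6 5 9 2 3 4 8)(1 10))^4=(10)(0 2)(3 6)(4 5)(8 9)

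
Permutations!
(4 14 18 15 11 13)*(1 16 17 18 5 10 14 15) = (1 16 17 18)(4 15 11 13)(5 10 14) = [0, 16, 2, 3, 15, 10, 6, 7, 8, 9, 14, 13, 12, 4, 5, 11, 17, 18, 1]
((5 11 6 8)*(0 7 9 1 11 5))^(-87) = ((0 7 9 1 11 6 8))^(-87) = (0 11 7 6 9 8 1)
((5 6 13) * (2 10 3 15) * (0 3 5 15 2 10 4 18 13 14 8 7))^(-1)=((0 3 2 4 18 13 15 10 5 6 14 8 7))^(-1)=(0 7 8 14 6 5 10 15 13 18 4 2 3)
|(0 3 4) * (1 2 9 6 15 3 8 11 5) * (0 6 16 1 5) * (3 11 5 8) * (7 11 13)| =|(0 3 4 6 15 13 7 11)(1 2 9 16)(5 8)| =8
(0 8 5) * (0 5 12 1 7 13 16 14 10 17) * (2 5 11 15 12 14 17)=(0 8 14 10 2 5 11 15 12 1 7 13 16 17)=[8, 7, 5, 3, 4, 11, 6, 13, 14, 9, 2, 15, 1, 16, 10, 12, 17, 0]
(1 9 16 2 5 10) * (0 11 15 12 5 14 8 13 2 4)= (0 11 15 12 5 10 1 9 16 4)(2 14 8 13)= [11, 9, 14, 3, 0, 10, 6, 7, 13, 16, 1, 15, 5, 2, 8, 12, 4]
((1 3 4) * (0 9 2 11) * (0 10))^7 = ((0 9 2 11 10)(1 3 4))^7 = (0 2 10 9 11)(1 3 4)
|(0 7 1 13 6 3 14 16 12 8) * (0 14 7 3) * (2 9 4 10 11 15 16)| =30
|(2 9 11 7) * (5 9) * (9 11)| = |(2 5 11 7)| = 4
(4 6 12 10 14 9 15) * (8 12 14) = (4 6 14 9 15)(8 12 10) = [0, 1, 2, 3, 6, 5, 14, 7, 12, 15, 8, 11, 10, 13, 9, 4]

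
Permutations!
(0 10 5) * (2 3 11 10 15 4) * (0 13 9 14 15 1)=[1, 0, 3, 11, 2, 13, 6, 7, 8, 14, 5, 10, 12, 9, 15, 4]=(0 1)(2 3 11 10 5 13 9 14 15 4)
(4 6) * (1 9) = (1 9)(4 6) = [0, 9, 2, 3, 6, 5, 4, 7, 8, 1]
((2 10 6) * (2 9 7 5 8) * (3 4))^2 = ((2 10 6 9 7 5 8)(3 4))^2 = (2 6 7 8 10 9 5)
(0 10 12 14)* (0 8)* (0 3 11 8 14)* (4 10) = (14)(0 4 10 12)(3 11 8) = [4, 1, 2, 11, 10, 5, 6, 7, 3, 9, 12, 8, 0, 13, 14]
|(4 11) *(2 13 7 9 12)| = |(2 13 7 9 12)(4 11)| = 10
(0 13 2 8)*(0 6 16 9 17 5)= [13, 1, 8, 3, 4, 0, 16, 7, 6, 17, 10, 11, 12, 2, 14, 15, 9, 5]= (0 13 2 8 6 16 9 17 5)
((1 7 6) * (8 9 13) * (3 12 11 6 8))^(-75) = ((1 7 8 9 13 3 12 11 6))^(-75) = (1 12 9)(3 8 6)(7 11 13)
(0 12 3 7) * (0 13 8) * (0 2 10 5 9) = (0 12 3 7 13 8 2 10 5 9) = [12, 1, 10, 7, 4, 9, 6, 13, 2, 0, 5, 11, 3, 8]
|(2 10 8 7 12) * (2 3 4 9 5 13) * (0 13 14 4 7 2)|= |(0 13)(2 10 8)(3 7 12)(4 9 5 14)|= 12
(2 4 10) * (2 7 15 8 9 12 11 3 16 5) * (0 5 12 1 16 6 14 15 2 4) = [5, 16, 0, 6, 10, 4, 14, 2, 9, 1, 7, 3, 11, 13, 15, 8, 12] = (0 5 4 10 7 2)(1 16 12 11 3 6 14 15 8 9)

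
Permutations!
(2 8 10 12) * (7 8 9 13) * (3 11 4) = (2 9 13 7 8 10 12)(3 11 4) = [0, 1, 9, 11, 3, 5, 6, 8, 10, 13, 12, 4, 2, 7]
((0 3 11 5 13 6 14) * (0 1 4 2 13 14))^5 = ((0 3 11 5 14 1 4 2 13 6))^5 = (0 1)(2 11)(3 4)(5 13)(6 14)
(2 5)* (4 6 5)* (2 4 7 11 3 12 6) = (2 7 11 3 12 6 5 4) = [0, 1, 7, 12, 2, 4, 5, 11, 8, 9, 10, 3, 6]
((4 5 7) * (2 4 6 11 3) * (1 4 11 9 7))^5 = (1 5 4)(2 3 11)(6 7 9)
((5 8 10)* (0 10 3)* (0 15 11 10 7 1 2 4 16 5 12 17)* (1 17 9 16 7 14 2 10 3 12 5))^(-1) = (0 17 7 4 2 14)(1 16 9 12 8 5 10)(3 11 15)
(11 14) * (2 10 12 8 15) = (2 10 12 8 15)(11 14) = [0, 1, 10, 3, 4, 5, 6, 7, 15, 9, 12, 14, 8, 13, 11, 2]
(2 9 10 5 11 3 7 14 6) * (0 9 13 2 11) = (0 9 10 5)(2 13)(3 7 14 6 11) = [9, 1, 13, 7, 4, 0, 11, 14, 8, 10, 5, 3, 12, 2, 6]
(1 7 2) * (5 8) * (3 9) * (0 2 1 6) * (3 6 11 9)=(0 2 11 9 6)(1 7)(5 8)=[2, 7, 11, 3, 4, 8, 0, 1, 5, 6, 10, 9]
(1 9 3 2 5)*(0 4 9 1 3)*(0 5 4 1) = (0 1)(2 4 9 5 3) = [1, 0, 4, 2, 9, 3, 6, 7, 8, 5]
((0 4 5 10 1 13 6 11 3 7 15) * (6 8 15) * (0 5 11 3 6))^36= ((0 4 11 6 3 7)(1 13 8 15 5 10))^36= (15)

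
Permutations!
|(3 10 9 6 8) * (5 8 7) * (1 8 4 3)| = 14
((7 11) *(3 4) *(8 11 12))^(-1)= ((3 4)(7 12 8 11))^(-1)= (3 4)(7 11 8 12)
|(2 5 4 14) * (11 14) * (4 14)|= |(2 5 14)(4 11)|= 6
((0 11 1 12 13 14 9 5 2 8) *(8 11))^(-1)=(0 8)(1 11 2 5 9 14 13 12)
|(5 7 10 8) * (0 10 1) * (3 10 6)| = 8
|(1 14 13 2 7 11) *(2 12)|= |(1 14 13 12 2 7 11)|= 7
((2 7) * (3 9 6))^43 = (2 7)(3 9 6)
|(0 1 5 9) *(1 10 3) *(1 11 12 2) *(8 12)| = |(0 10 3 11 8 12 2 1 5 9)| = 10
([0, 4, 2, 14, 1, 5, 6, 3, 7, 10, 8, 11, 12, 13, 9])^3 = [0, 4, 2, 10, 1, 5, 6, 9, 14, 7, 3, 11, 12, 13, 8]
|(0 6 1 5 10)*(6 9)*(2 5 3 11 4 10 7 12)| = 8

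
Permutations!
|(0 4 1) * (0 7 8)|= 5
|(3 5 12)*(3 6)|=|(3 5 12 6)|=4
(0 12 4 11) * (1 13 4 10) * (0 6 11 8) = [12, 13, 2, 3, 8, 5, 11, 7, 0, 9, 1, 6, 10, 4] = (0 12 10 1 13 4 8)(6 11)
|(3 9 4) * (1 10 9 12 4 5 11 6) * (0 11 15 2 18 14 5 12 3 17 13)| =|(0 11 6 1 10 9 12 4 17 13)(2 18 14 5 15)| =10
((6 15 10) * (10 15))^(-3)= (15)(6 10)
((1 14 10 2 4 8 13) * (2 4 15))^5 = ((1 14 10 4 8 13)(2 15))^5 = (1 13 8 4 10 14)(2 15)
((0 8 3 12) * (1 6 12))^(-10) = (0 3 6)(1 12 8)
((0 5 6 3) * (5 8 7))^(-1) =(0 3 6 5 7 8)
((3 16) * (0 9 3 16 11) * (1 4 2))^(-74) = (16)(0 3)(1 4 2)(9 11)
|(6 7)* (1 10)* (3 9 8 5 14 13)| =6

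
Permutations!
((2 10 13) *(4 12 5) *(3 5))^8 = (2 13 10)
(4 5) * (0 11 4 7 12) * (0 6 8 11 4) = [4, 1, 2, 3, 5, 7, 8, 12, 11, 9, 10, 0, 6] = (0 4 5 7 12 6 8 11)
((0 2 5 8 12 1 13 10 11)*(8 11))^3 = ((0 2 5 11)(1 13 10 8 12))^3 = (0 11 5 2)(1 8 13 12 10)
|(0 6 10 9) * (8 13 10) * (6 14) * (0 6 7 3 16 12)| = 30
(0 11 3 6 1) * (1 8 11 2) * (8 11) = (0 2 1)(3 6 11) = [2, 0, 1, 6, 4, 5, 11, 7, 8, 9, 10, 3]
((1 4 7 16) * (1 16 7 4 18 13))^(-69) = ((1 18 13))^(-69) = (18)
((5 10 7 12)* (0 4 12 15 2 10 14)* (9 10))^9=(0 14 5 12 4)(2 15 7 10 9)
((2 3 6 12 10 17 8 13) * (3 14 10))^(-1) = (2 13 8 17 10 14)(3 12 6)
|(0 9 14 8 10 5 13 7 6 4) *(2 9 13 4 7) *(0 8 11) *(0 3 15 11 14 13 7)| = 12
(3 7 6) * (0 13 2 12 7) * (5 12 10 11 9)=(0 13 2 10 11 9 5 12 7 6 3)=[13, 1, 10, 0, 4, 12, 3, 6, 8, 5, 11, 9, 7, 2]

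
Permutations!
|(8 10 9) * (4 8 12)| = |(4 8 10 9 12)| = 5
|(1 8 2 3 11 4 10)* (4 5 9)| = |(1 8 2 3 11 5 9 4 10)| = 9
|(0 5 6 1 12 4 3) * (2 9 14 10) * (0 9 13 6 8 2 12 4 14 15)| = 33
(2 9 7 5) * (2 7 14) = (2 9 14)(5 7) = [0, 1, 9, 3, 4, 7, 6, 5, 8, 14, 10, 11, 12, 13, 2]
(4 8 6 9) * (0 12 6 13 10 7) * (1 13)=(0 12 6 9 4 8 1 13 10 7)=[12, 13, 2, 3, 8, 5, 9, 0, 1, 4, 7, 11, 6, 10]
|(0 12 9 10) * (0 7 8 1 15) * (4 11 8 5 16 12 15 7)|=10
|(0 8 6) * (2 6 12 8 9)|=|(0 9 2 6)(8 12)|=4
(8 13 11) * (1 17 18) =(1 17 18)(8 13 11) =[0, 17, 2, 3, 4, 5, 6, 7, 13, 9, 10, 8, 12, 11, 14, 15, 16, 18, 1]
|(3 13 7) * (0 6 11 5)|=|(0 6 11 5)(3 13 7)|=12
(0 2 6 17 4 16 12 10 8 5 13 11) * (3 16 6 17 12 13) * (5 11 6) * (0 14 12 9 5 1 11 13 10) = (0 2 17 4 1 11 14 12)(3 16 10 8 13 6 9 5) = [2, 11, 17, 16, 1, 3, 9, 7, 13, 5, 8, 14, 0, 6, 12, 15, 10, 4]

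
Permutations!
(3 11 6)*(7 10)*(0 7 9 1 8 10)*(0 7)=(1 8 10 9)(3 11 6)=[0, 8, 2, 11, 4, 5, 3, 7, 10, 1, 9, 6]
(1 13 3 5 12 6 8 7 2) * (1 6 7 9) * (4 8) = (1 13 3 5 12 7 2 6 4 8 9) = [0, 13, 6, 5, 8, 12, 4, 2, 9, 1, 10, 11, 7, 3]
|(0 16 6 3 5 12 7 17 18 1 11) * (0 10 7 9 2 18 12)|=|(0 16 6 3 5)(1 11 10 7 17 12 9 2 18)|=45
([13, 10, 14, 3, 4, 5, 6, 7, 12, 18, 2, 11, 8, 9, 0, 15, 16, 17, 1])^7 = (0 14 2 10 1 18 9 13)(8 12)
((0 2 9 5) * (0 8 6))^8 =(0 9 8)(2 5 6)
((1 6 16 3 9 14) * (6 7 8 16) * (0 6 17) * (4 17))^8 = (17)(1 7 8 16 3 9 14)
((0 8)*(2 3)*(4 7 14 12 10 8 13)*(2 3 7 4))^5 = ((0 13 2 7 14 12 10 8))^5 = (0 12 2 8 14 13 10 7)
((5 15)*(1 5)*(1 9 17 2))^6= ((1 5 15 9 17 2))^6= (17)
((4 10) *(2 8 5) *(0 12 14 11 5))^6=((0 12 14 11 5 2 8)(4 10))^6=(0 8 2 5 11 14 12)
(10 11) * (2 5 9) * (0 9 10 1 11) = (0 9 2 5 10)(1 11) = [9, 11, 5, 3, 4, 10, 6, 7, 8, 2, 0, 1]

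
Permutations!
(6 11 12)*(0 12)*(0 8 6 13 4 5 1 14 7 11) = (0 12 13 4 5 1 14 7 11 8 6) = [12, 14, 2, 3, 5, 1, 0, 11, 6, 9, 10, 8, 13, 4, 7]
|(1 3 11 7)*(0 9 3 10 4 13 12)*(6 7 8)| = |(0 9 3 11 8 6 7 1 10 4 13 12)| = 12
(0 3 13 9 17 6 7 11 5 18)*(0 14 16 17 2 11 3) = (2 11 5 18 14 16 17 6 7 3 13 9) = [0, 1, 11, 13, 4, 18, 7, 3, 8, 2, 10, 5, 12, 9, 16, 15, 17, 6, 14]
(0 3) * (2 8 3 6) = (0 6 2 8 3) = [6, 1, 8, 0, 4, 5, 2, 7, 3]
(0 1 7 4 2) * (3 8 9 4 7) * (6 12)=(0 1 3 8 9 4 2)(6 12)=[1, 3, 0, 8, 2, 5, 12, 7, 9, 4, 10, 11, 6]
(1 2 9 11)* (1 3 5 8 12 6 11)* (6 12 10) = (12)(1 2 9)(3 5 8 10 6 11) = [0, 2, 9, 5, 4, 8, 11, 7, 10, 1, 6, 3, 12]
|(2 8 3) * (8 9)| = 4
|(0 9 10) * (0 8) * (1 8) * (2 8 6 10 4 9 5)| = 12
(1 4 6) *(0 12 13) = [12, 4, 2, 3, 6, 5, 1, 7, 8, 9, 10, 11, 13, 0] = (0 12 13)(1 4 6)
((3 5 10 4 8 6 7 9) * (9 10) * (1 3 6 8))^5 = (1 7 5 4 6 3 10 9)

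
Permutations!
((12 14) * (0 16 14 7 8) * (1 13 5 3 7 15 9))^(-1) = (0 8 7 3 5 13 1 9 15 12 14 16)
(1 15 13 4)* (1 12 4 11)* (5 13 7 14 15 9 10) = (1 9 10 5 13 11)(4 12)(7 14 15) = [0, 9, 2, 3, 12, 13, 6, 14, 8, 10, 5, 1, 4, 11, 15, 7]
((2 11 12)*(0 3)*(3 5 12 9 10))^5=(0 9 12 3 11 5 10 2)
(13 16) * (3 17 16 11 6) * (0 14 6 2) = (0 14 6 3 17 16 13 11 2) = [14, 1, 0, 17, 4, 5, 3, 7, 8, 9, 10, 2, 12, 11, 6, 15, 13, 16]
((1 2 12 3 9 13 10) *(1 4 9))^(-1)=(1 3 12 2)(4 10 13 9)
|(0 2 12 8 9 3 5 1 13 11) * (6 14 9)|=12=|(0 2 12 8 6 14 9 3 5 1 13 11)|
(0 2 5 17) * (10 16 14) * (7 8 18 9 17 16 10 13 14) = (0 2 5 16 7 8 18 9 17)(13 14) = [2, 1, 5, 3, 4, 16, 6, 8, 18, 17, 10, 11, 12, 14, 13, 15, 7, 0, 9]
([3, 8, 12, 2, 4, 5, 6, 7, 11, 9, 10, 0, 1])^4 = (0 1 3 8 2 11 12)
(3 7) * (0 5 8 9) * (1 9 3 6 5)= (0 1 9)(3 7 6 5 8)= [1, 9, 2, 7, 4, 8, 5, 6, 3, 0]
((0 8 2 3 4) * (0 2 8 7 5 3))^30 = (8)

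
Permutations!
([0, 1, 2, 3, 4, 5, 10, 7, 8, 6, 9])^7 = (6 10 9)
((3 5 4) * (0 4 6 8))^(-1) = (0 8 6 5 3 4)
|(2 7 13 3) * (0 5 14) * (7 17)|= 15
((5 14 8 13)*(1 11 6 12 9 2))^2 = ((1 11 6 12 9 2)(5 14 8 13))^2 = (1 6 9)(2 11 12)(5 8)(13 14)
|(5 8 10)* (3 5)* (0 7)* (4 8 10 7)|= |(0 4 8 7)(3 5 10)|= 12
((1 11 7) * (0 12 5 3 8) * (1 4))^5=(12)(1 11 7 4)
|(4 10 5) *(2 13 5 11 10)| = |(2 13 5 4)(10 11)| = 4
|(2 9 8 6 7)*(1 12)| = 10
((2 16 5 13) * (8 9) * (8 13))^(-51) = (2 8)(5 13)(9 16)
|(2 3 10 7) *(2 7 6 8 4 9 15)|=|(2 3 10 6 8 4 9 15)|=8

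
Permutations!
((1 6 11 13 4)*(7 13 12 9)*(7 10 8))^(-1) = (1 4 13 7 8 10 9 12 11 6)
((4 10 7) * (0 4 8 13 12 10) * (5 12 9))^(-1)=(0 4)(5 9 13 8 7 10 12)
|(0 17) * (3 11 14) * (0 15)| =3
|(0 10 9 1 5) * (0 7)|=|(0 10 9 1 5 7)|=6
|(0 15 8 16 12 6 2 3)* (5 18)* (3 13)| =18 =|(0 15 8 16 12 6 2 13 3)(5 18)|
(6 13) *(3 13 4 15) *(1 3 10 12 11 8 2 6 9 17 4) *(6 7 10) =(1 3 13 9 17 4 15 6)(2 7 10 12 11 8) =[0, 3, 7, 13, 15, 5, 1, 10, 2, 17, 12, 8, 11, 9, 14, 6, 16, 4]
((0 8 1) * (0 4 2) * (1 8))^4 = (8)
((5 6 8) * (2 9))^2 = ((2 9)(5 6 8))^2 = (9)(5 8 6)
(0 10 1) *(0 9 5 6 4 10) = [0, 9, 2, 3, 10, 6, 4, 7, 8, 5, 1] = (1 9 5 6 4 10)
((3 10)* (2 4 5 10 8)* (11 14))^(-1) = ((2 4 5 10 3 8)(11 14))^(-1) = (2 8 3 10 5 4)(11 14)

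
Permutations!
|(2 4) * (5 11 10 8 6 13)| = |(2 4)(5 11 10 8 6 13)| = 6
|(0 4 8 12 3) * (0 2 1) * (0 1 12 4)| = 6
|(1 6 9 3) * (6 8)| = 5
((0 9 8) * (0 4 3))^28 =((0 9 8 4 3))^28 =(0 4 9 3 8)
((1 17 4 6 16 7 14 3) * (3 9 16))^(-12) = ((1 17 4 6 3)(7 14 9 16))^(-12) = (1 6 17 3 4)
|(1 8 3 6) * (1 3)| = 2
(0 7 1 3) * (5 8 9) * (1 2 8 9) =[7, 3, 8, 0, 4, 9, 6, 2, 1, 5] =(0 7 2 8 1 3)(5 9)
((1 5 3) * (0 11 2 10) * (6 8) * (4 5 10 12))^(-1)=(0 10 1 3 5 4 12 2 11)(6 8)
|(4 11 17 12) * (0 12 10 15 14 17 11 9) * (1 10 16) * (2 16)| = 28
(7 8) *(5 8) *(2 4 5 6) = [0, 1, 4, 3, 5, 8, 2, 6, 7] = (2 4 5 8 7 6)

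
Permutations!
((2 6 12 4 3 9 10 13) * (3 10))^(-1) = (2 13 10 4 12 6)(3 9)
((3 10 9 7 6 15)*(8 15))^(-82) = ((3 10 9 7 6 8 15))^(-82) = (3 9 6 15 10 7 8)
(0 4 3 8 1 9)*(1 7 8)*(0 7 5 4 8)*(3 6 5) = (0 8 3 1 9 7)(4 6 5) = [8, 9, 2, 1, 6, 4, 5, 0, 3, 7]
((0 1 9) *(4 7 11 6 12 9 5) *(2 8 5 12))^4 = ((0 1 12 9)(2 8 5 4 7 11 6))^4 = (12)(2 7 8 11 5 6 4)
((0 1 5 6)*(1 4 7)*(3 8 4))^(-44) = ((0 3 8 4 7 1 5 6))^(-44) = (0 7)(1 3)(4 6)(5 8)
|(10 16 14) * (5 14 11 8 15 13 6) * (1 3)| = |(1 3)(5 14 10 16 11 8 15 13 6)| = 18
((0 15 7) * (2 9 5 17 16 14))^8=((0 15 7)(2 9 5 17 16 14))^8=(0 7 15)(2 5 16)(9 17 14)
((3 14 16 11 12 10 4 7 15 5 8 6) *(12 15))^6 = ((3 14 16 11 15 5 8 6)(4 7 12 10))^6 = (3 8 15 16)(4 12)(5 11 14 6)(7 10)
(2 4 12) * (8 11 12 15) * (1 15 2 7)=(1 15 8 11 12 7)(2 4)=[0, 15, 4, 3, 2, 5, 6, 1, 11, 9, 10, 12, 7, 13, 14, 8]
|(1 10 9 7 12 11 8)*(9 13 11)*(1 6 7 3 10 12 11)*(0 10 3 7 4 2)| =12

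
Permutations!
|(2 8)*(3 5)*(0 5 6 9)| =10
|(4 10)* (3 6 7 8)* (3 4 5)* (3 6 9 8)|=8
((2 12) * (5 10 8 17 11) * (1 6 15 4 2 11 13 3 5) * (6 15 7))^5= ((1 15 4 2 12 11)(3 5 10 8 17 13)(6 7))^5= (1 11 12 2 4 15)(3 13 17 8 10 5)(6 7)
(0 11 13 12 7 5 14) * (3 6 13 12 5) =(0 11 12 7 3 6 13 5 14) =[11, 1, 2, 6, 4, 14, 13, 3, 8, 9, 10, 12, 7, 5, 0]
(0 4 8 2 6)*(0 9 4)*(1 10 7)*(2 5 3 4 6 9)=(1 10 7)(2 9 6)(3 4 8 5)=[0, 10, 9, 4, 8, 3, 2, 1, 5, 6, 7]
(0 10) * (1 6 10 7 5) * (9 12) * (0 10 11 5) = [7, 6, 2, 3, 4, 1, 11, 0, 8, 12, 10, 5, 9] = (0 7)(1 6 11 5)(9 12)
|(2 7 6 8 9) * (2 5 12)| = 7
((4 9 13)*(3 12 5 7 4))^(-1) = ((3 12 5 7 4 9 13))^(-1) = (3 13 9 4 7 5 12)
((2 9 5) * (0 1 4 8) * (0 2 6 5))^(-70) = ((0 1 4 8 2 9)(5 6))^(-70) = (0 4 2)(1 8 9)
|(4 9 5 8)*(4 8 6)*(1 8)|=4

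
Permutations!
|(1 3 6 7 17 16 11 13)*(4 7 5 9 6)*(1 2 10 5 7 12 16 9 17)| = 14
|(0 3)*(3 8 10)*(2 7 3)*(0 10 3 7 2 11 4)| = |(0 8 3 10 11 4)| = 6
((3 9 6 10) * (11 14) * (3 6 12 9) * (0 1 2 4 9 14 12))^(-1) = (0 9 4 2 1)(6 10)(11 14 12) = ((0 1 2 4 9)(6 10)(11 12 14))^(-1)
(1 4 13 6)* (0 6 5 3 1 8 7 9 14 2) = [6, 4, 0, 1, 13, 3, 8, 9, 7, 14, 10, 11, 12, 5, 2] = (0 6 8 7 9 14 2)(1 4 13 5 3)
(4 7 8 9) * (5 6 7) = [0, 1, 2, 3, 5, 6, 7, 8, 9, 4] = (4 5 6 7 8 9)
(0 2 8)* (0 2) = (2 8) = [0, 1, 8, 3, 4, 5, 6, 7, 2]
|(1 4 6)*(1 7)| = |(1 4 6 7)| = 4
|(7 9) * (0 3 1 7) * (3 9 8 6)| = 10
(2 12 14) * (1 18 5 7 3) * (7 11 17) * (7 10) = (1 18 5 11 17 10 7 3)(2 12 14) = [0, 18, 12, 1, 4, 11, 6, 3, 8, 9, 7, 17, 14, 13, 2, 15, 16, 10, 5]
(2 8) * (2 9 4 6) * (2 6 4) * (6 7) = (2 8 9)(6 7) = [0, 1, 8, 3, 4, 5, 7, 6, 9, 2]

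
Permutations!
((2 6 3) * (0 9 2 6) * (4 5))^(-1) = (0 2 9)(3 6)(4 5)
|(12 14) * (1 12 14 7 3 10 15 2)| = |(1 12 7 3 10 15 2)| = 7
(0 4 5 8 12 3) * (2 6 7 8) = (0 4 5 2 6 7 8 12 3) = [4, 1, 6, 0, 5, 2, 7, 8, 12, 9, 10, 11, 3]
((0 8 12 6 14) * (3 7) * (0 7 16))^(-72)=(16)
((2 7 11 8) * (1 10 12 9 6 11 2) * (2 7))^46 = ((1 10 12 9 6 11 8))^46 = (1 6 10 11 12 8 9)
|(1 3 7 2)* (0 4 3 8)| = |(0 4 3 7 2 1 8)| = 7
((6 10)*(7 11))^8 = ((6 10)(7 11))^8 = (11)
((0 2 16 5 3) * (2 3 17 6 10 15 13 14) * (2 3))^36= ((0 2 16 5 17 6 10 15 13 14 3))^36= (0 5 10 14 2 17 15 3 16 6 13)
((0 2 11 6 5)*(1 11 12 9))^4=((0 2 12 9 1 11 6 5))^4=(0 1)(2 11)(5 9)(6 12)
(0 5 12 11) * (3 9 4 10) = (0 5 12 11)(3 9 4 10) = [5, 1, 2, 9, 10, 12, 6, 7, 8, 4, 3, 0, 11]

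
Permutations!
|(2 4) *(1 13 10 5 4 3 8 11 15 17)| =11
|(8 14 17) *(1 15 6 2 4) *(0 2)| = 6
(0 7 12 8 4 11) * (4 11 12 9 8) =(0 7 9 8 11)(4 12) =[7, 1, 2, 3, 12, 5, 6, 9, 11, 8, 10, 0, 4]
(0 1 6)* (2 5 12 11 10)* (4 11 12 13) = [1, 6, 5, 3, 11, 13, 0, 7, 8, 9, 2, 10, 12, 4] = (0 1 6)(2 5 13 4 11 10)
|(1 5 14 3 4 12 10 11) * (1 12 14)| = 6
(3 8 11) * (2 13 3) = (2 13 3 8 11) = [0, 1, 13, 8, 4, 5, 6, 7, 11, 9, 10, 2, 12, 3]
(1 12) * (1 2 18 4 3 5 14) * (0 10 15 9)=(0 10 15 9)(1 12 2 18 4 3 5 14)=[10, 12, 18, 5, 3, 14, 6, 7, 8, 0, 15, 11, 2, 13, 1, 9, 16, 17, 4]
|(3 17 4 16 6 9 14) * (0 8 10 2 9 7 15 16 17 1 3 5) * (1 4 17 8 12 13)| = 12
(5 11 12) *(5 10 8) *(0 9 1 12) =(0 9 1 12 10 8 5 11) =[9, 12, 2, 3, 4, 11, 6, 7, 5, 1, 8, 0, 10]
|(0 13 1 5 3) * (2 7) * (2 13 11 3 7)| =|(0 11 3)(1 5 7 13)| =12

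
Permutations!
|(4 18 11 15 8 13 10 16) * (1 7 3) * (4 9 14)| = 30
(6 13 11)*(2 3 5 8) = (2 3 5 8)(6 13 11) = [0, 1, 3, 5, 4, 8, 13, 7, 2, 9, 10, 6, 12, 11]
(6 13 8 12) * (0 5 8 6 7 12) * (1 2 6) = (0 5 8)(1 2 6 13)(7 12) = [5, 2, 6, 3, 4, 8, 13, 12, 0, 9, 10, 11, 7, 1]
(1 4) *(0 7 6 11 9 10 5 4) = (0 7 6 11 9 10 5 4 1) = [7, 0, 2, 3, 1, 4, 11, 6, 8, 10, 5, 9]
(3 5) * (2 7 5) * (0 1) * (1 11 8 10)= (0 11 8 10 1)(2 7 5 3)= [11, 0, 7, 2, 4, 3, 6, 5, 10, 9, 1, 8]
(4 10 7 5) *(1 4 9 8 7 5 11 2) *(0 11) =(0 11 2 1 4 10 5 9 8 7) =[11, 4, 1, 3, 10, 9, 6, 0, 7, 8, 5, 2]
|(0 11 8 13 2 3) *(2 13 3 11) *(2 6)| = 6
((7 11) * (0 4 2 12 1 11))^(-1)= ((0 4 2 12 1 11 7))^(-1)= (0 7 11 1 12 2 4)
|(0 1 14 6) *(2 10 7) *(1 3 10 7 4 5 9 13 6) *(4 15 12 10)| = |(0 3 4 5 9 13 6)(1 14)(2 7)(10 15 12)| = 42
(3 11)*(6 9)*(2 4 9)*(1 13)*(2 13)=[0, 2, 4, 11, 9, 5, 13, 7, 8, 6, 10, 3, 12, 1]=(1 2 4 9 6 13)(3 11)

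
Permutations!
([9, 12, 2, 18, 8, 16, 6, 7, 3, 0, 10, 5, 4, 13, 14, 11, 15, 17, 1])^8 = (1 4 3)(8 18 12)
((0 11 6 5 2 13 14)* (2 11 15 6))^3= ((0 15 6 5 11 2 13 14))^3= (0 5 13 15 11 14 6 2)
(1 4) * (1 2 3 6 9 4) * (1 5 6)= (1 5 6 9 4 2 3)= [0, 5, 3, 1, 2, 6, 9, 7, 8, 4]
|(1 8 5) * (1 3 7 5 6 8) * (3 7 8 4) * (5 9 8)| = |(3 5 7 9 8 6 4)| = 7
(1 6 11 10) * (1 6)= (6 11 10)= [0, 1, 2, 3, 4, 5, 11, 7, 8, 9, 6, 10]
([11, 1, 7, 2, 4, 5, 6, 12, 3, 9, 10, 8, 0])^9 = [8, 1, 12, 7, 4, 5, 6, 0, 2, 9, 10, 3, 11]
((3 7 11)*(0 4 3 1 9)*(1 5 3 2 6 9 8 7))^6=(11)(0 4 2 6 9)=((0 4 2 6 9)(1 8 7 11 5 3))^6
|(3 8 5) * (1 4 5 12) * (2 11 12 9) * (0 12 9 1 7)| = |(0 12 7)(1 4 5 3 8)(2 11 9)| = 15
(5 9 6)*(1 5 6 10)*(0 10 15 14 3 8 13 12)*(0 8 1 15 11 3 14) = (0 10 15)(1 5 9 11 3)(8 13 12) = [10, 5, 2, 1, 4, 9, 6, 7, 13, 11, 15, 3, 8, 12, 14, 0]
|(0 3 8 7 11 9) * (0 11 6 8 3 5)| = |(0 5)(6 8 7)(9 11)| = 6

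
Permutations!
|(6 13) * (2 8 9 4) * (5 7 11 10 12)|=20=|(2 8 9 4)(5 7 11 10 12)(6 13)|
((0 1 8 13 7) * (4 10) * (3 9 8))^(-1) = ((0 1 3 9 8 13 7)(4 10))^(-1) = (0 7 13 8 9 3 1)(4 10)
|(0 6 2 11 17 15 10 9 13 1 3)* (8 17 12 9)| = |(0 6 2 11 12 9 13 1 3)(8 17 15 10)| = 36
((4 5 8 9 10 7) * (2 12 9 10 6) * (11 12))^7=((2 11 12 9 6)(4 5 8 10 7))^7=(2 12 6 11 9)(4 8 7 5 10)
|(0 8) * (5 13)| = |(0 8)(5 13)| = 2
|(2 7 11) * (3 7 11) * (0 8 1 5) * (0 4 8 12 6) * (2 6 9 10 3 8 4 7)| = 8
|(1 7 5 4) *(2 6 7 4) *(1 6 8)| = 7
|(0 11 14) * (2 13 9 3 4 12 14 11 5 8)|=10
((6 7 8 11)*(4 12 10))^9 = ((4 12 10)(6 7 8 11))^9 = (12)(6 7 8 11)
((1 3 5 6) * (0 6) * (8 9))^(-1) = ((0 6 1 3 5)(8 9))^(-1) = (0 5 3 1 6)(8 9)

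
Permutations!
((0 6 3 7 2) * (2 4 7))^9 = (0 6 3 2)(4 7) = ((0 6 3 2)(4 7))^9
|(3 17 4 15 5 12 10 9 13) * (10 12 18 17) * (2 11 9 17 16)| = 12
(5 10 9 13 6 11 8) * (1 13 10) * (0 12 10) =(0 12 10 9)(1 13 6 11 8 5) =[12, 13, 2, 3, 4, 1, 11, 7, 5, 0, 9, 8, 10, 6]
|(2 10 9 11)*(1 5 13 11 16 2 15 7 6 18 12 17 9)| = |(1 5 13 11 15 7 6 18 12 17 9 16 2 10)| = 14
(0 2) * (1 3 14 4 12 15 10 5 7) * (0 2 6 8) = (0 6 8)(1 3 14 4 12 15 10 5 7) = [6, 3, 2, 14, 12, 7, 8, 1, 0, 9, 5, 11, 15, 13, 4, 10]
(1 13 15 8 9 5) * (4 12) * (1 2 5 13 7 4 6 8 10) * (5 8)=(1 7 4 12 6 5 2 8 9 13 15 10)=[0, 7, 8, 3, 12, 2, 5, 4, 9, 13, 1, 11, 6, 15, 14, 10]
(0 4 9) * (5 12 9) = (0 4 5 12 9) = [4, 1, 2, 3, 5, 12, 6, 7, 8, 0, 10, 11, 9]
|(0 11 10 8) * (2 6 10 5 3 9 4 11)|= |(0 2 6 10 8)(3 9 4 11 5)|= 5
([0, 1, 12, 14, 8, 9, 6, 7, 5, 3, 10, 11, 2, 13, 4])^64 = (3 5 4)(8 14 9)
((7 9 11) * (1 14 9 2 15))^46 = ((1 14 9 11 7 2 15))^46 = (1 7 14 2 9 15 11)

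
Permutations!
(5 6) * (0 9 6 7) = [9, 1, 2, 3, 4, 7, 5, 0, 8, 6] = (0 9 6 5 7)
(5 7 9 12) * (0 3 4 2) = [3, 1, 0, 4, 2, 7, 6, 9, 8, 12, 10, 11, 5] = (0 3 4 2)(5 7 9 12)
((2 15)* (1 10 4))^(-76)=((1 10 4)(2 15))^(-76)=(15)(1 4 10)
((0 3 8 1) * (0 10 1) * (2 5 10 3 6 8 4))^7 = ((0 6 8)(1 3 4 2 5 10))^7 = (0 6 8)(1 3 4 2 5 10)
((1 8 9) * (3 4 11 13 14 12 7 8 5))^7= (1 12 4 9 14 3 8 13 5 7 11)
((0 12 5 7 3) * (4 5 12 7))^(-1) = (12)(0 3 7)(4 5)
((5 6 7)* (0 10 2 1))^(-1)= ((0 10 2 1)(5 6 7))^(-1)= (0 1 2 10)(5 7 6)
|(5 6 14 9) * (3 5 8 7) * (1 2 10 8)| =10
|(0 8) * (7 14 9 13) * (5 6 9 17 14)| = 10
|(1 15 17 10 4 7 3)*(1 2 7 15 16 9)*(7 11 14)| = |(1 16 9)(2 11 14 7 3)(4 15 17 10)| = 60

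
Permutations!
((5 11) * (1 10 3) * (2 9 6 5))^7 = (1 10 3)(2 6 11 9 5)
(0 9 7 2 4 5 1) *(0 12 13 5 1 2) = [9, 12, 4, 3, 1, 2, 6, 0, 8, 7, 10, 11, 13, 5] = (0 9 7)(1 12 13 5 2 4)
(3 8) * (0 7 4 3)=[7, 1, 2, 8, 3, 5, 6, 4, 0]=(0 7 4 3 8)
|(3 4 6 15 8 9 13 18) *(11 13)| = 9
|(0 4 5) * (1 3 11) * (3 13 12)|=15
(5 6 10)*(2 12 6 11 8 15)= (2 12 6 10 5 11 8 15)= [0, 1, 12, 3, 4, 11, 10, 7, 15, 9, 5, 8, 6, 13, 14, 2]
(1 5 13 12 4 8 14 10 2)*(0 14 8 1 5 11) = (0 14 10 2 5 13 12 4 1 11) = [14, 11, 5, 3, 1, 13, 6, 7, 8, 9, 2, 0, 4, 12, 10]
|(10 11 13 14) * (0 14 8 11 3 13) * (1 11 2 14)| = 6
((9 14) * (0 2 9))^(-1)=(0 14 9 2)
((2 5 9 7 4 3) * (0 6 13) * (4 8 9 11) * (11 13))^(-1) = (0 13 5 2 3 4 11 6)(7 9 8)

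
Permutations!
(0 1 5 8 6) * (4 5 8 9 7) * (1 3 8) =(0 3 8 6)(4 5 9 7) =[3, 1, 2, 8, 5, 9, 0, 4, 6, 7]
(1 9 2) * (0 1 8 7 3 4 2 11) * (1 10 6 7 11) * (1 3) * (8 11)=(0 10 6 7 1 9 3 4 2 11)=[10, 9, 11, 4, 2, 5, 7, 1, 8, 3, 6, 0]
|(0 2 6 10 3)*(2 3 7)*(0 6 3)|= 5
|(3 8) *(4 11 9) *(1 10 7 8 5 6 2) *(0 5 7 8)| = |(0 5 6 2 1 10 8 3 7)(4 11 9)| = 9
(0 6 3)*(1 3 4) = (0 6 4 1 3) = [6, 3, 2, 0, 1, 5, 4]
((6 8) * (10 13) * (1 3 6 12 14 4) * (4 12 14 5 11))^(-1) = ((1 3 6 8 14 12 5 11 4)(10 13))^(-1) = (1 4 11 5 12 14 8 6 3)(10 13)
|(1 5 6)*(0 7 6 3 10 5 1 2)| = 12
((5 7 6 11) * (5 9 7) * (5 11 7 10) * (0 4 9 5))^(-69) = (0 10 9 4)(5 11)(6 7)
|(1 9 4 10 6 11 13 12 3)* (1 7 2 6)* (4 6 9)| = 24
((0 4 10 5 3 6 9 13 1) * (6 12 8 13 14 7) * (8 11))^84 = ((0 4 10 5 3 12 11 8 13 1)(6 9 14 7))^84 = (14)(0 3 13 10 11)(1 5 8 4 12)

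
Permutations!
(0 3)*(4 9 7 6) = (0 3)(4 9 7 6) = [3, 1, 2, 0, 9, 5, 4, 6, 8, 7]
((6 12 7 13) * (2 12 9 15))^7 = (15)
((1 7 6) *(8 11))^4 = ((1 7 6)(8 11))^4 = (11)(1 7 6)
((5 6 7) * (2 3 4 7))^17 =(2 6 5 7 4 3)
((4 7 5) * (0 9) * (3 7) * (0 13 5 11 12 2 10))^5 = ((0 9 13 5 4 3 7 11 12 2 10))^5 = (0 3 10 4 2 5 12 13 11 9 7)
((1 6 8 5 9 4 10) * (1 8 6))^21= ((4 10 8 5 9))^21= (4 10 8 5 9)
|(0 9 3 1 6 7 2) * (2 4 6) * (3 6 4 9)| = |(0 3 1 2)(6 7 9)| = 12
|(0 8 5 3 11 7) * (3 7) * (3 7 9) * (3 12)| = |(0 8 5 9 12 3 11 7)| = 8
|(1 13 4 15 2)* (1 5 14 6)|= |(1 13 4 15 2 5 14 6)|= 8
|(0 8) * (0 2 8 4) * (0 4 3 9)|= 6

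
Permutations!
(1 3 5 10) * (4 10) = [0, 3, 2, 5, 10, 4, 6, 7, 8, 9, 1] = (1 3 5 4 10)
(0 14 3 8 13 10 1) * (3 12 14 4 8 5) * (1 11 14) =(0 4 8 13 10 11 14 12 1)(3 5) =[4, 0, 2, 5, 8, 3, 6, 7, 13, 9, 11, 14, 1, 10, 12]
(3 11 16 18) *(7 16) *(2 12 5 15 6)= (2 12 5 15 6)(3 11 7 16 18)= [0, 1, 12, 11, 4, 15, 2, 16, 8, 9, 10, 7, 5, 13, 14, 6, 18, 17, 3]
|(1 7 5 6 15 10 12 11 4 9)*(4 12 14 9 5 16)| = 10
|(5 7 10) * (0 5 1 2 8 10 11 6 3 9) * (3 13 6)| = |(0 5 7 11 3 9)(1 2 8 10)(6 13)| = 12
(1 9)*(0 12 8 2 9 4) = (0 12 8 2 9 1 4) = [12, 4, 9, 3, 0, 5, 6, 7, 2, 1, 10, 11, 8]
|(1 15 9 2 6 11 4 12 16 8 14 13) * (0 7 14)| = |(0 7 14 13 1 15 9 2 6 11 4 12 16 8)| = 14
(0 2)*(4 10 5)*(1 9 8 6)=[2, 9, 0, 3, 10, 4, 1, 7, 6, 8, 5]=(0 2)(1 9 8 6)(4 10 5)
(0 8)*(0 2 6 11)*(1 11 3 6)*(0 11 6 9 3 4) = (11)(0 8 2 1 6 4)(3 9) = [8, 6, 1, 9, 0, 5, 4, 7, 2, 3, 10, 11]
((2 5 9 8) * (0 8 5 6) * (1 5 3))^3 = (0 6 2 8)(1 3 9 5)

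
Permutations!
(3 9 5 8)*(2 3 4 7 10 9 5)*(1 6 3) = [0, 6, 1, 5, 7, 8, 3, 10, 4, 2, 9] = (1 6 3 5 8 4 7 10 9 2)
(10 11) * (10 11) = (11) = [0, 1, 2, 3, 4, 5, 6, 7, 8, 9, 10, 11]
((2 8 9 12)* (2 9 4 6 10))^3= ((2 8 4 6 10)(9 12))^3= (2 6 8 10 4)(9 12)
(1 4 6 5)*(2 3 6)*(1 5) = [0, 4, 3, 6, 2, 5, 1] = (1 4 2 3 6)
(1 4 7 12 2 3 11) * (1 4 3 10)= (1 3 11 4 7 12 2 10)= [0, 3, 10, 11, 7, 5, 6, 12, 8, 9, 1, 4, 2]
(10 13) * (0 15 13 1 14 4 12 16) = (0 15 13 10 1 14 4 12 16) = [15, 14, 2, 3, 12, 5, 6, 7, 8, 9, 1, 11, 16, 10, 4, 13, 0]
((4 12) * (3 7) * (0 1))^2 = ((0 1)(3 7)(4 12))^2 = (12)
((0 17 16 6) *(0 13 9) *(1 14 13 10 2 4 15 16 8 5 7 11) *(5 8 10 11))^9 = ((0 17 10 2 4 15 16 6 11 1 14 13 9)(5 7))^9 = (0 1 15 17 14 16 10 13 6 2 9 11 4)(5 7)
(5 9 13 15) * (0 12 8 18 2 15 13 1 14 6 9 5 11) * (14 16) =(0 12 8 18 2 15 11)(1 16 14 6 9) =[12, 16, 15, 3, 4, 5, 9, 7, 18, 1, 10, 0, 8, 13, 6, 11, 14, 17, 2]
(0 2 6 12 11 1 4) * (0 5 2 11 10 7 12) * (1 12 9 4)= (0 11 12 10 7 9 4 5 2 6)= [11, 1, 6, 3, 5, 2, 0, 9, 8, 4, 7, 12, 10]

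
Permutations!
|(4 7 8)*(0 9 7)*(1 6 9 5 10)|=9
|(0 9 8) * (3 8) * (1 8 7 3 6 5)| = 6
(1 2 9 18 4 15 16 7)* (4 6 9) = (1 2 4 15 16 7)(6 9 18) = [0, 2, 4, 3, 15, 5, 9, 1, 8, 18, 10, 11, 12, 13, 14, 16, 7, 17, 6]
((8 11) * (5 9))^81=(5 9)(8 11)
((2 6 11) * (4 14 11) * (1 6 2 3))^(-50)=((1 6 4 14 11 3))^(-50)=(1 11 4)(3 14 6)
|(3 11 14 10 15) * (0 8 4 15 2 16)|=|(0 8 4 15 3 11 14 10 2 16)|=10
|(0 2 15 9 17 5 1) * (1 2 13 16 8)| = 5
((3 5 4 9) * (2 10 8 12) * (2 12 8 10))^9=((12)(3 5 4 9))^9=(12)(3 5 4 9)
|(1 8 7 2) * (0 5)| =4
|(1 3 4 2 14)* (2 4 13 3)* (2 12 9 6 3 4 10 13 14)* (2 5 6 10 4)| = |(1 12 9 10 13 2 5 6 3 14)| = 10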